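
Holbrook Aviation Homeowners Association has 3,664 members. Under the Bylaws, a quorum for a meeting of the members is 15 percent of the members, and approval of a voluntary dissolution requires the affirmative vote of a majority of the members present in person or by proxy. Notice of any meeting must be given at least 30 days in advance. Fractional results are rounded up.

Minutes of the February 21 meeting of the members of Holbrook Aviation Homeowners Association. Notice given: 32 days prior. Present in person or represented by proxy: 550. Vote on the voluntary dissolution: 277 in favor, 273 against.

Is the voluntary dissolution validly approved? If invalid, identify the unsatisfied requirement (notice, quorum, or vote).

Valid — all requirements satisfied.

Notice: 32 days given; 30 required. Satisfied.
Quorum: 15% of 3,664 = 549.60, rounded up to 550; 550 present. Satisfied.
Vote: requires a majority of those present (550); a majority of 550 is 276, so 276 needed; 277 in favor. Satisfied.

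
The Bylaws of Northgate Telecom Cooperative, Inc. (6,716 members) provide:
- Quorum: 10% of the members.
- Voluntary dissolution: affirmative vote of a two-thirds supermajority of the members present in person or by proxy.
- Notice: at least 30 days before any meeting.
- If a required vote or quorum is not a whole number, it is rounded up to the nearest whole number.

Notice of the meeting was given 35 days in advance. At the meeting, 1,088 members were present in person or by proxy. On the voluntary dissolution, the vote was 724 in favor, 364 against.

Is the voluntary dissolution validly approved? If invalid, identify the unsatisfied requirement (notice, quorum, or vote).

Invalid — vote requirement not satisfied.

Notice: 35 days given; 30 required. Satisfied.
Quorum: 10% of 6,716 = 671.60, rounded up to 672; 1,088 present. Satisfied.
Vote: requires two-thirds of those present (1,088); 2/3 of 1088 = 725.33, rounded up to 726, so 726 needed; 724 in favor. Not satisfied.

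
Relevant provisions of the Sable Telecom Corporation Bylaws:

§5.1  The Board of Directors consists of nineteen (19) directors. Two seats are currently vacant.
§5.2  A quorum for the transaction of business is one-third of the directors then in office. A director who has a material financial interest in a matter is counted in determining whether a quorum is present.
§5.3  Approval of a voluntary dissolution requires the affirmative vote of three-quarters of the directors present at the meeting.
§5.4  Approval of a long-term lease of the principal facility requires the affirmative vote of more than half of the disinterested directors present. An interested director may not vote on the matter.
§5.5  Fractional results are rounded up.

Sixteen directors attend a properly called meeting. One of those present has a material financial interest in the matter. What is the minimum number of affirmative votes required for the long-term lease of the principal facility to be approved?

8

The long-term lease of the principal facility requires a majority of the disinterested directors present (16 − 1 = 15).
A majority of 15 is 8.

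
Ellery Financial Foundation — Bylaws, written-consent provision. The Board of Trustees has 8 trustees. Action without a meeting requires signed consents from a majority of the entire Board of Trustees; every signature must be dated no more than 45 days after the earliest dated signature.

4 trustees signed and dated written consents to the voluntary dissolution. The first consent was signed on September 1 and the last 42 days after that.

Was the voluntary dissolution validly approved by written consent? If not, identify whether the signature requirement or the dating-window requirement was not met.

Signatures required: a majority of 8 — a majority of 8 is 5, so 5 needed; 4 signed. Insufficient.
Dating window: the latest signature is 42 days after the earliest; the limit is 45 days. Within the window.

Not effective — insufficient signatures.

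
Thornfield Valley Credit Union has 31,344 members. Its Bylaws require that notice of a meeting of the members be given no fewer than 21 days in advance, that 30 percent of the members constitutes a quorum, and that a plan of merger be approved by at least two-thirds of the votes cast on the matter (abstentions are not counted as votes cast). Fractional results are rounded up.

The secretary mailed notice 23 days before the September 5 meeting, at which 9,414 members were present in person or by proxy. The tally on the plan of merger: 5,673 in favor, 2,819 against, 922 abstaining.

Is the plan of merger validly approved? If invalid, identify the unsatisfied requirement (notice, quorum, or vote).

Notice: 23 days given; 21 required. Satisfied.
Quorum: 30% of 31,344 = 9,403.20, rounded up to 9,404; 9,414 present. Satisfied.
Vote: requires two-thirds of the votes cast (9,414 − 922 abstaining = 8,492); 2/3 of 8492 = 5661.33, rounded up to 5662, so 5,662 needed; 5,673 in favor. Satisfied.

Valid — all requirements satisfied.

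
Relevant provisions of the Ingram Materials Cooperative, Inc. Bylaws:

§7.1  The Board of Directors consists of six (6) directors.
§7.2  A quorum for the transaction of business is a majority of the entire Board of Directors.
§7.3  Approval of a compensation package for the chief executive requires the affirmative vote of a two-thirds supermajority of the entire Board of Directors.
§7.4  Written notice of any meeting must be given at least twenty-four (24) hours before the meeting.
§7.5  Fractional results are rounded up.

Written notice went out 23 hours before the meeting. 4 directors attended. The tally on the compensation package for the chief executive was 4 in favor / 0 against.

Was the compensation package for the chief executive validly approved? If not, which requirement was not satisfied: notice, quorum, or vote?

Notice: 23 hours given; 24 required (23 < 24). Not satisfied.
Quorum: 4 present; quorum is 4. Satisfied.
Vote: the compensation package for the chief executive requires two-thirds of the entire Board of Directors (6). 2/3 of 6 = 4, so 4 affirmative votes are needed; 4 voted in favor. Satisfied.

Invalid — notice requirement not satisfied.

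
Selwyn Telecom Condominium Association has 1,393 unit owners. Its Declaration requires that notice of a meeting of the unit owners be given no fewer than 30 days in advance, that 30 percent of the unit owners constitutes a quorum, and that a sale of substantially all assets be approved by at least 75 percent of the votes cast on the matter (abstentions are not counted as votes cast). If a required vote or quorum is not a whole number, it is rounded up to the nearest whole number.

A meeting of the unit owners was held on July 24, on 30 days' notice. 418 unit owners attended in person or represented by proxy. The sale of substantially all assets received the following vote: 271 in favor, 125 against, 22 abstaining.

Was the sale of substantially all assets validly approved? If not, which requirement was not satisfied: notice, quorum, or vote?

Notice: 30 days given; 30 required. Satisfied.
Quorum: 30% of 1,393 = 417.90, rounded up to 418; 418 present. Satisfied.
Vote: requires three-fourths of the votes cast (418 − 22 abstaining = 396); 3/4 of 396 = 297, so 297 needed; 271 in favor. Not satisfied.

Invalid — vote requirement not satisfied.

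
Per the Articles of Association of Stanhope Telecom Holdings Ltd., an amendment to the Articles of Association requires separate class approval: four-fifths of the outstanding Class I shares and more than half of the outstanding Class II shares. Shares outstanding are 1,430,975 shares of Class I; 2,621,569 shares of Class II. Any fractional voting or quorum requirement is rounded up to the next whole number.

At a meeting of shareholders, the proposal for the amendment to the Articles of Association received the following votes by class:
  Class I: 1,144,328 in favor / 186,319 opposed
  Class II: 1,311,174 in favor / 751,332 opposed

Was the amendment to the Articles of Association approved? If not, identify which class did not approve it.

Not approved — the Class I shares did not give the required vote.

Class I: 4/5 of 1430975 = 1144780; 1,144,780 required, 1,144,328 in favor — not approved.
Class II: a majority of 2621569 is 1310785; 1,310,785 required, 1,311,174 in favor — approved.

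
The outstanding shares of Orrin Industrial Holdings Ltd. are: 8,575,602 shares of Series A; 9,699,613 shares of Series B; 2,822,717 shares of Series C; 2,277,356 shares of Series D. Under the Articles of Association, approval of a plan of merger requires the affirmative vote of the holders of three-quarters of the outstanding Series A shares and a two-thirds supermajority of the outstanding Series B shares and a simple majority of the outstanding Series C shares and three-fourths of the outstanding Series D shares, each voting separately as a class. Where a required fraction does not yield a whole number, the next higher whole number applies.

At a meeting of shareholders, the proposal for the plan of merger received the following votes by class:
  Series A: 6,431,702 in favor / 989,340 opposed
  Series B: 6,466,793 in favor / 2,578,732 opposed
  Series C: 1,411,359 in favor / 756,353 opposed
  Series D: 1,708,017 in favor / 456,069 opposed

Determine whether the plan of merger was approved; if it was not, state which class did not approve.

Approved — every class gave the required vote.

Series A: 3/4 of 8575602 = 6431701.50, rounded up to 6431702; 6,431,702 required, 6,431,702 in favor — approved.
Series B: 2/3 of 9699613 = 6466408.67, rounded up to 6466409; 6,466,409 required, 6,466,793 in favor — approved.
Series C: a majority of 2822717 is 1411359; 1,411,359 required, 1,411,359 in favor — approved.
Series D: 3/4 of 2277356 = 1708017; 1,708,017 required, 1,708,017 in favor — approved.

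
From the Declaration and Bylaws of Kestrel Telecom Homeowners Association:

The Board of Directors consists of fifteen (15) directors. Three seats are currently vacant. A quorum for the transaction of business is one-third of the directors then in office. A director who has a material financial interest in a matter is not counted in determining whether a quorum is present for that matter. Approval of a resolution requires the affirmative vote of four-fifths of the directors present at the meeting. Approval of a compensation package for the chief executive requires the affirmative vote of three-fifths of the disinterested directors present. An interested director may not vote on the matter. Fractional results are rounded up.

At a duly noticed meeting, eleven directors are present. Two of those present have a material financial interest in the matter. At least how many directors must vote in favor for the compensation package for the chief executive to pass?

The compensation package for the chief executive requires three-fifths of the disinterested directors present (11 − 2 = 9).
3/5 of 9 = 5.40, rounded up to 6.

6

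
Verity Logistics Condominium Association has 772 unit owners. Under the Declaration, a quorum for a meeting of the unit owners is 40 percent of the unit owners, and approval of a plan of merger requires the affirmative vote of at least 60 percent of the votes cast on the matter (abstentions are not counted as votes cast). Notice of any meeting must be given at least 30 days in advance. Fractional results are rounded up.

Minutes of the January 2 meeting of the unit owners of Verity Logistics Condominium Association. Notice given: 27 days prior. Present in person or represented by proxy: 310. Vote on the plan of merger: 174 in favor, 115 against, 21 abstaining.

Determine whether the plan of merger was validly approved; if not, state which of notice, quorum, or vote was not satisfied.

Notice: 27 days given; 30 required. Not satisfied.
Quorum: 40% of 772 = 308.80, rounded up to 309; 310 present. Satisfied.
Vote: requires three-fifths of the votes cast (310 − 21 abstaining = 289); 3/5 of 289 = 173.40, rounded up to 174, so 174 needed; 174 in favor. Satisfied.

Invalid — notice requirement not satisfied.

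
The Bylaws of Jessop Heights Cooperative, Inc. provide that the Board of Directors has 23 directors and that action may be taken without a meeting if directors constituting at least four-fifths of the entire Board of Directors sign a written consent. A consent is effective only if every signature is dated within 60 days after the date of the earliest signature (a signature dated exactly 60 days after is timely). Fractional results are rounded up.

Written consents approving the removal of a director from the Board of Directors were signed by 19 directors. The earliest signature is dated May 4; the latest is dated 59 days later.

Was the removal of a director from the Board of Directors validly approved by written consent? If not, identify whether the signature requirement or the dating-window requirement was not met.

Signatures required: at least four-fifths of 23 — 4/5 of 23 = 18.40, rounded up to 19, so 19 needed; 19 signed. Sufficient.
Dating window: the latest signature is 59 days after the earliest; the limit is 60 days. Within the window.

Effective — both the signature and dating-window requirements are satisfied.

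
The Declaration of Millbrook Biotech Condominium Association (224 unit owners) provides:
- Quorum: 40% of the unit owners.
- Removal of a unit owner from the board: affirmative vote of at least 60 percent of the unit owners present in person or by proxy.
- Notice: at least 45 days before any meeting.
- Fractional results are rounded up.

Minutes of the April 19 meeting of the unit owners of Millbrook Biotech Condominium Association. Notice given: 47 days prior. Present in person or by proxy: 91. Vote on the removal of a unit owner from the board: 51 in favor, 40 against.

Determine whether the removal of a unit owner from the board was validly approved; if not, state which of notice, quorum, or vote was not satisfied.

Invalid — vote requirement not satisfied.

Notice: 47 days given; 45 required. Satisfied.
Quorum: 40% of 224 = 89.60, rounded up to 90; 91 present. Satisfied.
Vote: requires three-fifths of those present (91); 3/5 of 91 = 54.60, rounded up to 55, so 55 needed; 51 in favor. Not satisfied.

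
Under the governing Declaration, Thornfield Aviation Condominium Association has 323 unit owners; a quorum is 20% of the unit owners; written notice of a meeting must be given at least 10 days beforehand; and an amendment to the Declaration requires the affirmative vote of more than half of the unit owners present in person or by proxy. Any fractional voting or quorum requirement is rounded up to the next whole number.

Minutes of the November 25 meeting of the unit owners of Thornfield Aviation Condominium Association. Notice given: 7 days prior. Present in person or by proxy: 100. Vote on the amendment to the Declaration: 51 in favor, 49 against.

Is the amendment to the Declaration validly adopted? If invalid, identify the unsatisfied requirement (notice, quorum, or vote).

Invalid — notice requirement not satisfied.

Notice: 7 days given; 10 required. Not satisfied.
Quorum: 20% of 323 = 64.60, rounded up to 65; 100 present. Satisfied.
Vote: requires a majority of those present (100); a majority of 100 is 51, so 51 needed; 51 in favor. Satisfied.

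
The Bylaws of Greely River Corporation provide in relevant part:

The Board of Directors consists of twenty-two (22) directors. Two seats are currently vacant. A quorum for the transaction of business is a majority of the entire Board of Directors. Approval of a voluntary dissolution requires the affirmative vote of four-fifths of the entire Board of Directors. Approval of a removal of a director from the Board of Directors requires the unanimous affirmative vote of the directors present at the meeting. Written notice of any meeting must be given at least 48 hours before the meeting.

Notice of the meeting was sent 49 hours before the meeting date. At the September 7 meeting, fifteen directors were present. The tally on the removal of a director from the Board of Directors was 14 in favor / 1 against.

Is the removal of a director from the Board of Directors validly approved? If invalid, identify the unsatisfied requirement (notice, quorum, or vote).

Invalid — vote requirement not satisfied.

Notice: 49 hours given; 48 required (49 ≥ 48). Satisfied.
Quorum: 15 present; quorum is 12. Satisfied.
Vote: the removal of a director from the Board of Directors requires the unanimous vote of the directors present (15). Unanimous means all 15, so 15 affirmative votes are needed; 14 voted in favor. Not satisfied.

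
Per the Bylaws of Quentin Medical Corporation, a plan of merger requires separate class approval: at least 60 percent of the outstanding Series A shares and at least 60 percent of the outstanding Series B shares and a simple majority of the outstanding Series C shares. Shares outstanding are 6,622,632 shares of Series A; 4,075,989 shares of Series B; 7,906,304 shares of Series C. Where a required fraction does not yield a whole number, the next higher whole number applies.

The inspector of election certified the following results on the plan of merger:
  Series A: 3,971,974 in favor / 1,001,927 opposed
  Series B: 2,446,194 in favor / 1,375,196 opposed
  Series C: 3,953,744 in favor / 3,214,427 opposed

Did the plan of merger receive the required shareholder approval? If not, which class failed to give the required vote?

Not approved — the Series A shares did not give the required vote.

Series A: 3/5 of 6622632 = 3973579.20, rounded up to 3973580; 3,973,580 required, 3,971,974 in favor — not approved.
Series B: 3/5 of 4075989 = 2445593.40, rounded up to 2445594; 2,445,594 required, 2,446,194 in favor — approved.
Series C: a majority of 7906304 is 3953153; 3,953,153 required, 3,953,744 in favor — approved.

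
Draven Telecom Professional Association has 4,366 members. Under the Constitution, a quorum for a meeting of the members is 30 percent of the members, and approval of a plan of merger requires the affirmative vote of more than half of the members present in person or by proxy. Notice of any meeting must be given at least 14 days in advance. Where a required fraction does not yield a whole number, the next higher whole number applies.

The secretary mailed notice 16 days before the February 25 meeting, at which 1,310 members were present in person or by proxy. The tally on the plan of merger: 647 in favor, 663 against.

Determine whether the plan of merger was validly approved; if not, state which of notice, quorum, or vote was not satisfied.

Notice: 16 days given; 14 required. Satisfied.
Quorum: 30% of 4,366 = 1,309.80, rounded up to 1,310; 1,310 present. Satisfied.
Vote: requires a majority of those present (1,310); a majority of 1310 is 656, so 656 needed; 647 in favor. Not satisfied.

Invalid — vote requirement not satisfied.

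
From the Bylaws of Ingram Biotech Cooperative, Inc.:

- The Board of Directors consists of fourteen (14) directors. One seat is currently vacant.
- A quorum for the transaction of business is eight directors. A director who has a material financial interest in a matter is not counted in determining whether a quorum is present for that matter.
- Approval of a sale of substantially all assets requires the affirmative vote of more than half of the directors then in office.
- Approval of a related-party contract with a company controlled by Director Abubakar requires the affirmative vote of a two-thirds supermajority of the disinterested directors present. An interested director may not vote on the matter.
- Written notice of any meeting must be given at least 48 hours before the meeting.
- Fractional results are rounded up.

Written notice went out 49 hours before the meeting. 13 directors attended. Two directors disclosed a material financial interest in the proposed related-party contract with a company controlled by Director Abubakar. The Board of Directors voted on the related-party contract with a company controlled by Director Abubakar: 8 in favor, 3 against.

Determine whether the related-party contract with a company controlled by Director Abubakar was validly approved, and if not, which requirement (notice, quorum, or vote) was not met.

Valid — all requirements satisfied.

Notice: 49 hours given; 48 required (49 ≥ 48). Satisfied.
Quorum: 13 present, but the 2 interested directors do not count, leaving 11. Quorum is 8. Satisfied.
Vote: the related-party contract with a company controlled by Director Abubakar requires two-thirds of the disinterested directors present (13 − 2 = 11). 2/3 of 11 = 7.33, rounded up to 8, so 8 affirmative votes are needed; 8 voted in favor. Satisfied.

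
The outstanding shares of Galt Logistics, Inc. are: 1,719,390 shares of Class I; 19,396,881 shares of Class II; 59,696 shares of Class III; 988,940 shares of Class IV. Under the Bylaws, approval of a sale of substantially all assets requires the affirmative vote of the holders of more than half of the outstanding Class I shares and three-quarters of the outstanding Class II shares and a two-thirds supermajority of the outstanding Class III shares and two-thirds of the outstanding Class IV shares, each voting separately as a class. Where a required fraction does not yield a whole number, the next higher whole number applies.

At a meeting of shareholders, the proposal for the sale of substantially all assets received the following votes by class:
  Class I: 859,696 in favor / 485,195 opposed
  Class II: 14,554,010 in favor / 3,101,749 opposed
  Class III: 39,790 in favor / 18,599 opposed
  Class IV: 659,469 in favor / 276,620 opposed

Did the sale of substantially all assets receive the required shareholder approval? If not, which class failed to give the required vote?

Class I: a majority of 1719390 is 859696; 859,696 required, 859,696 in favor — approved.
Class II: 3/4 of 19396881 = 14547660.75, rounded up to 14547661; 14,547,661 required, 14,554,010 in favor — approved.
Class III: 2/3 of 59696 = 39797.33, rounded up to 39798; 39,798 required, 39,790 in favor — not approved.
Class IV: 2/3 of 988940 = 659293.33, rounded up to 659294; 659,294 required, 659,469 in favor — approved.

Not approved — the Class III shares did not give the required vote.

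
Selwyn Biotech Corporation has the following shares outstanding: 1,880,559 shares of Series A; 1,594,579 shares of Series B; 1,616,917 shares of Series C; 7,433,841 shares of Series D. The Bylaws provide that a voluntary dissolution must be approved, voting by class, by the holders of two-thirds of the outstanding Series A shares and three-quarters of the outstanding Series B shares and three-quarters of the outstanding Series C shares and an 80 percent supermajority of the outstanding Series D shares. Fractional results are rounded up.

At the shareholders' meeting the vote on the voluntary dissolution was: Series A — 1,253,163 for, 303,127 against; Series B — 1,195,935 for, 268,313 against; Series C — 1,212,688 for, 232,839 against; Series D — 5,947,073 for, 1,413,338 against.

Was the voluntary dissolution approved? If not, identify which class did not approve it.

Series A: 2/3 of 1880559 = 1253706; 1,253,706 required, 1,253,163 in favor — not approved.
Series B: 3/4 of 1594579 = 1195934.25, rounded up to 1195935; 1,195,935 required, 1,195,935 in favor — approved.
Series C: 3/4 of 1616917 = 1212687.75, rounded up to 1212688; 1,212,688 required, 1,212,688 in favor — approved.
Series D: 4/5 of 7433841 = 5947072.80, rounded up to 5947073; 5,947,073 required, 5,947,073 in favor — approved.

Not approved — the Series A shares did not give the required vote.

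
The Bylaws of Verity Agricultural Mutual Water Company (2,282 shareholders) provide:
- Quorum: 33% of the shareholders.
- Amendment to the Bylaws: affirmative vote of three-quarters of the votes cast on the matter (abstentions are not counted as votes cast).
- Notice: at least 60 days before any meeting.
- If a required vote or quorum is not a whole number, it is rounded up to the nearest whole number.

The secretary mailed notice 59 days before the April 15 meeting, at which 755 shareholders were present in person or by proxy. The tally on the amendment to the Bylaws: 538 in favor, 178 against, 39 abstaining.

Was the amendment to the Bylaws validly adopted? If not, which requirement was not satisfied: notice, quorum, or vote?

Invalid — notice requirement not satisfied.

Notice: 59 days given; 60 required. Not satisfied.
Quorum: 33% of 2,282 = 753.06, rounded up to 754; 755 present. Satisfied.
Vote: requires three-fourths of the votes cast (755 − 39 abstaining = 716); 3/4 of 716 = 537, so 537 needed; 538 in favor. Satisfied.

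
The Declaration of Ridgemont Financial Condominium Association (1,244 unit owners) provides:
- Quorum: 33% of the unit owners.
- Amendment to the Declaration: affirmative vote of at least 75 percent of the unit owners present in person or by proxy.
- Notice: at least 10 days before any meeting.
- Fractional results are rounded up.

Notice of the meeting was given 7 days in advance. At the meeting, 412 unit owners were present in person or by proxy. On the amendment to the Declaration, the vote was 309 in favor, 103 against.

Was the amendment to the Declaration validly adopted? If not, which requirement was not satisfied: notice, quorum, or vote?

Notice: 7 days given; 10 required. Not satisfied.
Quorum: 33% of 1,244 = 410.52, rounded up to 411; 412 present. Satisfied.
Vote: requires three-fourths of those present (412); 3/4 of 412 = 309, so 309 needed; 309 in favor. Satisfied.

Invalid — notice requirement not satisfied.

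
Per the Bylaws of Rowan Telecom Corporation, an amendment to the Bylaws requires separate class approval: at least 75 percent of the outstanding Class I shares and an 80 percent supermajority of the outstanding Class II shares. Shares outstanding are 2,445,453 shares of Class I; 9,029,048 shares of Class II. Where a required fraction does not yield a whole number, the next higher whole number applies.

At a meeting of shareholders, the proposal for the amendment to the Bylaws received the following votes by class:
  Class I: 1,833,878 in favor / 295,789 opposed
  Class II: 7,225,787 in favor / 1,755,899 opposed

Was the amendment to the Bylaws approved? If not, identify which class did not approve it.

Class I: 3/4 of 2445453 = 1834089.75, rounded up to 1834090; 1,834,090 required, 1,833,878 in favor — not approved.
Class II: 4/5 of 9029048 = 7223238.40, rounded up to 7223239; 7,223,239 required, 7,225,787 in favor — approved.

Not approved — the Class I shares did not give the required vote.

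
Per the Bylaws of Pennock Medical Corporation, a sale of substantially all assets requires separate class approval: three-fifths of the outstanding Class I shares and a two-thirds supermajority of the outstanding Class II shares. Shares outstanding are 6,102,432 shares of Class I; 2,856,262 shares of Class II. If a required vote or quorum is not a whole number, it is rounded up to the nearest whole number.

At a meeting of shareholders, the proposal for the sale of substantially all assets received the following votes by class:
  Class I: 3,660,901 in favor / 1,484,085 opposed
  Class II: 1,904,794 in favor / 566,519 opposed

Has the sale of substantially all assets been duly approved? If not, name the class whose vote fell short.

Class I: 3/5 of 6102432 = 3661459.20, rounded up to 3661460; 3,661,460 required, 3,660,901 in favor — not approved.
Class II: 2/3 of 2856262 = 1904174.67, rounded up to 1904175; 1,904,175 required, 1,904,794 in favor — approved.

Not approved — the Class I shares did not give the required vote.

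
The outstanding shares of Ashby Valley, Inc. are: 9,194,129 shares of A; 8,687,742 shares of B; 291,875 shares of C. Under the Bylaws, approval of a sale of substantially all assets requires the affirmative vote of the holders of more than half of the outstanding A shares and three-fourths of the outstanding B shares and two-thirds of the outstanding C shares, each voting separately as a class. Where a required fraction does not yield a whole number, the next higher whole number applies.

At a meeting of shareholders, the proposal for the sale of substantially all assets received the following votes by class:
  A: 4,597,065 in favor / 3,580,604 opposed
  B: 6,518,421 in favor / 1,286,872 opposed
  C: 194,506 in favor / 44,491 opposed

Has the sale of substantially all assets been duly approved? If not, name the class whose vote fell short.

A: a majority of 9194129 is 4597065; 4,597,065 required, 4,597,065 in favor — approved.
B: 3/4 of 8687742 = 6515806.50, rounded up to 6515807; 6,515,807 required, 6,518,421 in favor — approved.
C: 2/3 of 291875 = 194583.33, rounded up to 194584; 194,584 required, 194,506 in favor — not approved.

Not approved — the C shares did not give the required vote.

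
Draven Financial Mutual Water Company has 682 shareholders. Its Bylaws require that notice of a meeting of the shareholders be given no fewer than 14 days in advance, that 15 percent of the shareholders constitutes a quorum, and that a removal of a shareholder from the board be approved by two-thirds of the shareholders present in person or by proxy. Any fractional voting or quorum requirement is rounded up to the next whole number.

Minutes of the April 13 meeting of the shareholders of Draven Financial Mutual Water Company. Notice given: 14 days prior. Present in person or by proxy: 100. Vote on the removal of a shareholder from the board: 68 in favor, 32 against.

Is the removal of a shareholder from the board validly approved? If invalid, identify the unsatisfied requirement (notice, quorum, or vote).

Notice: 14 days given; 14 required. Satisfied.
Quorum: 15% of 682 = 102.30, rounded up to 103; 100 present. Not satisfied.
Vote: requires two-thirds of those present (100); 2/3 of 100 = 66.67, rounded up to 67, so 67 needed; 68 in favor. Satisfied.

Invalid — quorum requirement not satisfied.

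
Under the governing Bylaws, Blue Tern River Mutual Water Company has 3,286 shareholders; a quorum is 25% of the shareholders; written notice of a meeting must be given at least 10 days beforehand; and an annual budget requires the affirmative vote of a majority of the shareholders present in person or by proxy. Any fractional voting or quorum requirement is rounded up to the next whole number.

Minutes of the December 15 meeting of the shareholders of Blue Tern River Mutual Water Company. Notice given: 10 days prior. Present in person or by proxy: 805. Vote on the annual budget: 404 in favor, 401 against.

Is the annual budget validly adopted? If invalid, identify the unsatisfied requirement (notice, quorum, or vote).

Notice: 10 days given; 10 required. Satisfied.
Quorum: 25% of 3,286 = 821.50, rounded up to 822; 805 present. Not satisfied.
Vote: requires a majority of those present (805); a majority of 805 is 403, so 403 needed; 404 in favor. Satisfied.

Invalid — quorum requirement not satisfied.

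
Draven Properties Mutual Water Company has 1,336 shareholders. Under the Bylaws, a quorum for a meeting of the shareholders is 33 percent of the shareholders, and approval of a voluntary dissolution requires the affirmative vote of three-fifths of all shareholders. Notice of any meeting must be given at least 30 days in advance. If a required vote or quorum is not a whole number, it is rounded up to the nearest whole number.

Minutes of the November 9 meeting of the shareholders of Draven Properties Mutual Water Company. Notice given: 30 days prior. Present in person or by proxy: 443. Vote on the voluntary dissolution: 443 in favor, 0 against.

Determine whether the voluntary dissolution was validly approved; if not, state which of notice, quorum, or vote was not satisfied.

Notice: 30 days given; 30 required. Satisfied.
Quorum: 33% of 1,336 = 440.88, rounded up to 441; 443 present. Satisfied.
Vote: requires three-fifths of all shareholders (1,336); 3/5 of 1336 = 801.60, rounded up to 802, so 802 needed; 443 in favor. Not satisfied.

Invalid — vote requirement not satisfied.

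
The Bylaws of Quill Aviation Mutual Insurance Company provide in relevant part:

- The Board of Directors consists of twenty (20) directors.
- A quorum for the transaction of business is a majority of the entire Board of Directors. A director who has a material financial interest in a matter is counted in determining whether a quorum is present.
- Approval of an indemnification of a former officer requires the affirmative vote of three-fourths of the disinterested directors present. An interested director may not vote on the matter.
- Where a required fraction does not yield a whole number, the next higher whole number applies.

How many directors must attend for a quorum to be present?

11

A majority of 20 is 11.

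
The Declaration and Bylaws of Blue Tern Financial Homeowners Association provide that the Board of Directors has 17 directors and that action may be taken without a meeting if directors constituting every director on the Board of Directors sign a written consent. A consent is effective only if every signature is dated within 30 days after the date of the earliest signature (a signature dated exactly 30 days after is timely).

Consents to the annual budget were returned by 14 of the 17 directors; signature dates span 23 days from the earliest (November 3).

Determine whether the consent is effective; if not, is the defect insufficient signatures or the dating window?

Not effective — insufficient signatures.

Signatures required: the unanimous vote of 17 — unanimous means all 17, so 17 needed; 14 signed. Insufficient.
Dating window: the latest signature is 23 days after the earliest; the limit is 30 days. Within the window.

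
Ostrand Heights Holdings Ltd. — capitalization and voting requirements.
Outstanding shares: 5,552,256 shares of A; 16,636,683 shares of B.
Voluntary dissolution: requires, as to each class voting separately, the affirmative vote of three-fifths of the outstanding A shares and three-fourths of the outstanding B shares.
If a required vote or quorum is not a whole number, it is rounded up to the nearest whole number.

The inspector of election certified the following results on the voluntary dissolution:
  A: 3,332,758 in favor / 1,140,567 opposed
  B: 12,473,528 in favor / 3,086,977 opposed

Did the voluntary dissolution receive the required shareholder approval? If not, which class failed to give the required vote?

A: 3/5 of 5552256 = 3331353.60, rounded up to 3331354; 3,331,354 required, 3,332,758 in favor — approved.
B: 3/4 of 16636683 = 12477512.25, rounded up to 12477513; 12,477,513 required, 12,473,528 in favor — not approved.

Not approved — the B shares did not give the required vote.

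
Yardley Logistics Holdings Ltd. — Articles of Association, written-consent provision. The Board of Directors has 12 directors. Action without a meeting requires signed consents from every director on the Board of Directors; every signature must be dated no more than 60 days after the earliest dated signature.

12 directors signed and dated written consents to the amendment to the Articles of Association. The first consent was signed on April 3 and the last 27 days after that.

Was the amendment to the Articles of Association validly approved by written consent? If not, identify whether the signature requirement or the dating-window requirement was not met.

Signatures required: the unanimous vote of 12 — unanimous means all 12, so 12 needed; 12 signed. Sufficient.
Dating window: the latest signature is 27 days after the earliest; the limit is 60 days. Within the window.

Effective — both the signature and dating-window requirements are satisfied.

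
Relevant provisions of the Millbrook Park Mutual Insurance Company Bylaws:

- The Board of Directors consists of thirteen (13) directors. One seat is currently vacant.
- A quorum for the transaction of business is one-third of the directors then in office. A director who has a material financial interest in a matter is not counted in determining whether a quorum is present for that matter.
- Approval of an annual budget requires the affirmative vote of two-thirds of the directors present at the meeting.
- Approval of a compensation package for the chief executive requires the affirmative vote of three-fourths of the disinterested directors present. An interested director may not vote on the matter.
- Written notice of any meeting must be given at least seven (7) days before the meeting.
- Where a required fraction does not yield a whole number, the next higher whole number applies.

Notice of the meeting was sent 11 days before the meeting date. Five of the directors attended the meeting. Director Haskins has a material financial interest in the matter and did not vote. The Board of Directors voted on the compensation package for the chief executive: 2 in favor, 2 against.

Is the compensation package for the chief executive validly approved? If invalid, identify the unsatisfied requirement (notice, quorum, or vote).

Notice: 11 days given; 7 required (11 ≥ 7). Satisfied.
Quorum: 5 present, but the 1 interested director does not count, leaving 4. Quorum is 4. Satisfied.
Vote: the compensation package for the chief executive requires three-fourths of the disinterested directors present (5 − 1 = 4). 3/4 of 4 = 3, so 3 affirmative votes are needed; 2 voted in favor. Not satisfied.

Invalid — vote requirement not satisfied.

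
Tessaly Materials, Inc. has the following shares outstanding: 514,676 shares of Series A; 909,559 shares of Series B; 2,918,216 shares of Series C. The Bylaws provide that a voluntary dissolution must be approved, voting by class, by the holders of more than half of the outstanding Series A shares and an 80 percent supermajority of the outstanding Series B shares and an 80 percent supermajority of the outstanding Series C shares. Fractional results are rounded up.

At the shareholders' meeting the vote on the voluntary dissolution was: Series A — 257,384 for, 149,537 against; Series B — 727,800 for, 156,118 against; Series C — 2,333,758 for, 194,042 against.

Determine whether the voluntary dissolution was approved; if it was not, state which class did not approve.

Not approved — the Series C shares did not give the required vote.

Series A: a majority of 514676 is 257339; 257,339 required, 257,384 in favor — approved.
Series B: 4/5 of 909559 = 727647.20, rounded up to 727648; 727,648 required, 727,800 in favor — approved.
Series C: 4/5 of 2918216 = 2334572.80, rounded up to 2334573; 2,334,573 required, 2,333,758 in favor — not approved.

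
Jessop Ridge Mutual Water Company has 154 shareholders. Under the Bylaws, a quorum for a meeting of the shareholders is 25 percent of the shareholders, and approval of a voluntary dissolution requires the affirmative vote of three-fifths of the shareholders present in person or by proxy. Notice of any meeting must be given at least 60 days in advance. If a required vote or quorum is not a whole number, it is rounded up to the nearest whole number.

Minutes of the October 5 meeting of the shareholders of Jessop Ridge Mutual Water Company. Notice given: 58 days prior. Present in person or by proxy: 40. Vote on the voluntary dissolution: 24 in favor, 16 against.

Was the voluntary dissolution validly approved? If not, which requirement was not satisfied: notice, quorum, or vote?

Invalid — notice requirement not satisfied.

Notice: 58 days given; 60 required. Not satisfied.
Quorum: 25% of 154 = 38.50, rounded up to 39; 40 present. Satisfied.
Vote: requires three-fifths of those present (40); 3/5 of 40 = 24, so 24 needed; 24 in favor. Satisfied.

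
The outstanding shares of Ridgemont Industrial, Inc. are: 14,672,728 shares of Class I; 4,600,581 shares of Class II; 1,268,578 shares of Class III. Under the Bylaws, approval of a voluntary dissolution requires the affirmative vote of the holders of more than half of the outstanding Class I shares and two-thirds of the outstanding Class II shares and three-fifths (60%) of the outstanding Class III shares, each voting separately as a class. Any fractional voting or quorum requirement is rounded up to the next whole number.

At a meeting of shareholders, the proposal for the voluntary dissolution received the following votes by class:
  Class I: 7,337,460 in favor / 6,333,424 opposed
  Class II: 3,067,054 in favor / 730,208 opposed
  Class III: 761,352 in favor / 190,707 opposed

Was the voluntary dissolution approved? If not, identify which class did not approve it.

Class I: a majority of 14672728 is 7336365; 7,336,365 required, 7,337,460 in favor — approved.
Class II: 2/3 of 4600581 = 3067054; 3,067,054 required, 3,067,054 in favor — approved.
Class III: 3/5 of 1268578 = 761146.80, rounded up to 761147; 761,147 required, 761,352 in favor — approved.

Approved — every class gave the required vote.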